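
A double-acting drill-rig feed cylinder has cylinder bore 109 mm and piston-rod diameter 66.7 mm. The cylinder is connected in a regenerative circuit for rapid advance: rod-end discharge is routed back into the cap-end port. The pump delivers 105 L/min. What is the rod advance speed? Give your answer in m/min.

In regeneration the rod-end outflow joins the pump flow into the cap end, so the net volume the pump must supply per unit advance equals the rod cross-section area.
Rod cross-section A_rod = π/4 × (66.7 mm)² = 3494 mm^2
v = Q_pump / A_rod

v ≈ 30.1 m/min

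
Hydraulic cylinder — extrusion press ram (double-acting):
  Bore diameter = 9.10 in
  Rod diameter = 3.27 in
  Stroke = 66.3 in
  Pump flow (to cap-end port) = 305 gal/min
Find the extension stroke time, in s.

Cap-side area A_cap = π/4 × (9.10 in)² = 65.04 in^2
Swept volume V = A × L; t = V / Q = A·L / Q

t ≈ 3.67 s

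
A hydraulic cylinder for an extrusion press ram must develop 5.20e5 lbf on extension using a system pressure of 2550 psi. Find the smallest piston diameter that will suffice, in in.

Extension force acts on the full piston face: F = P × (π/4)D².
D = √(4F / (πP)) = √(4 × 5.20e5 lbf / (π × 2550 psi))

D ≈ 16.1 in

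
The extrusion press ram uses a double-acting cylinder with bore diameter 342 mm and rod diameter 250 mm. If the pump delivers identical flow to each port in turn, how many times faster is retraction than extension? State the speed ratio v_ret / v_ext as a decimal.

Cap-side area A_cap = π/4 × (342 mm)² = 91860 mm^2
Rod-side annular area A_ann = π/4 × (342² − 250²) = 42780 mm^2
For equal Q, v ∝ 1/A, so v_ret/v_ext = A_cap/A_ann.

v_ret/v_ext ≈ 2.15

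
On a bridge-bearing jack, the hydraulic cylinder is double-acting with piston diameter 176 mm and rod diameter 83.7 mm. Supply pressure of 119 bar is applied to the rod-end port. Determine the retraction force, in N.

F ≈ 2.24e5 N

Rod-side annular area A_ann = π/4 × (176² − 83.7²) = 18830 mm^2
On retraction the pressure acts on the annular area (bore minus rod).
F = P × A_ann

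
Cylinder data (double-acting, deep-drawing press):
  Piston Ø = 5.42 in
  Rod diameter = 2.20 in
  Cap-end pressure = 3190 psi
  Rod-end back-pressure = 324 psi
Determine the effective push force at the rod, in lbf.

Cap-side area A_cap = π/4 × (5.42 in)² = 23.07 in^2
Rod-side annular area A_ann = π/4 × (5.42² − 2.20²) = 19.27 in^2
Net thrust = P_cap·A_cap − P_rod·A_ann = 73600 lbf − 6244 lbf

F ≈ 67400 lbf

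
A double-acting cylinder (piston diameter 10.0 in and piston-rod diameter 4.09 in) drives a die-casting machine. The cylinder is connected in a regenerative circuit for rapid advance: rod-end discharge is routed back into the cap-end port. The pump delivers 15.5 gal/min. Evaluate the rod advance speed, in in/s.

In regeneration the rod-end outflow joins the pump flow into the cap end, so the net volume the pump must supply per unit advance equals the rod cross-section area.
Rod cross-section A_rod = π/4 × (4.09 in)² = 13.14 in^2
v = Q_pump / A_rod

v ≈ 4.54 in/s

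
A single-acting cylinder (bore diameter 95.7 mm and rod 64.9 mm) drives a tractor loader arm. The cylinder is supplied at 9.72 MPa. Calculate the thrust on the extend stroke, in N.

F ≈ 69900 N

Cap-side area A_cap = π/4 × (95.7 mm)² = 7193 mm^2
F = P × A_cap = 9.72 MPa × A_cap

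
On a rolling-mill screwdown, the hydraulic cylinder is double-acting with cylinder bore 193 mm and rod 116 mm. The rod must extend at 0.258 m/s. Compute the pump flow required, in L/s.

Cap-side area A_cap = π/4 × (193 mm)² = 29260 mm^2
Q = A × v

Q ≈ 7.55 L/s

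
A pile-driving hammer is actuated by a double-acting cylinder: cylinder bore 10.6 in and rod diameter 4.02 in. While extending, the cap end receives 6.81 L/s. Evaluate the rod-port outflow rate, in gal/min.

Q_out ≈ 92.4 gal/min

Cap-side area A_cap = π/4 × (10.6 in)² = 88.25 in^2
Rod-side annular area A_ann = π/4 × (10.6² − 4.02²) = 75.55 in^2
Piston speed v = Q_in/A_cap; rod-end outflow Q_out = v × A_ann = Q_in × A_ann/A_cap.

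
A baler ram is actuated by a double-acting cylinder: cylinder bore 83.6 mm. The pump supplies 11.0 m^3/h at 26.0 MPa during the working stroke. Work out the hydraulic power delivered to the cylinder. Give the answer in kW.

W ≈ 79.4 kW

Hydraulic power = P × Q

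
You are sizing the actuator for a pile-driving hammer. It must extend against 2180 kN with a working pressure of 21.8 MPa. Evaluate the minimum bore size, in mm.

Extension force acts on the full piston face: F = P × (π/4)D².
D = √(4F / (πP)) = √(4 × 2180 kN / (π × 21.8 MPa))

D ≈ 357 mm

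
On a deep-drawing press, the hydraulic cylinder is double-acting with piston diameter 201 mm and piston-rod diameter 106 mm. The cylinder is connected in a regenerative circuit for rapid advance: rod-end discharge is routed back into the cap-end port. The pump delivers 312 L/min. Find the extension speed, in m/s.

In regeneration the rod-end outflow joins the pump flow into the cap end, so the net volume the pump must supply per unit advance equals the rod cross-section area.
Rod cross-section A_rod = π/4 × (106 mm)² = 8825 mm^2
v = Q_pump / A_rod

v ≈ 0.589 m/s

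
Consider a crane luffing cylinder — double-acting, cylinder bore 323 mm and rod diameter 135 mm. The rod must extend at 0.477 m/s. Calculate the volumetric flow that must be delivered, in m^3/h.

Cap-side area A_cap = π/4 × (323 mm)² = 81940 mm^2
Q = A × v

Q ≈ 141 m^3/h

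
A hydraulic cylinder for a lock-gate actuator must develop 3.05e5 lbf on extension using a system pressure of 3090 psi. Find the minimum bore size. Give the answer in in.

Extension force acts on the full piston face: F = P × (π/4)D².
D = √(4F / (πP)) = √(4 × 3.05e5 lbf / (π × 3090 psi))

D ≈ 11.2 in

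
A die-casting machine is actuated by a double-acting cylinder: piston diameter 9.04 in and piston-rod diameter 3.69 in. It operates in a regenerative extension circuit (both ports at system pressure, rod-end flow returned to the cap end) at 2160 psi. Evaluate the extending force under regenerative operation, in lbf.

With equal pressure on both faces, forces on the annular region cancel; the net push is pressure × rod cross-section.
Rod cross-section A_rod = π/4 × (3.69 in)² = 10.69 in^2
F = P × A_rod

F ≈ 23100 lbf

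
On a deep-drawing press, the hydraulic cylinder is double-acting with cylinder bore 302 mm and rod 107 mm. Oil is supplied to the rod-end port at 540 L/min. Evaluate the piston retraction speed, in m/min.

Rod-side annular area A_ann = π/4 × (302² − 107²) = 62640 mm^2
Flow into the rod-end port fills the annular volume.
v = Q / A

v ≈ 8.62 m/min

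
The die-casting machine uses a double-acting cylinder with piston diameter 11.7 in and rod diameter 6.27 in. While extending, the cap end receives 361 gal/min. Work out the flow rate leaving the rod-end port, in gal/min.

Cap-side area A_cap = π/4 × (11.7 in)² = 107.5 in^2
Rod-side annular area A_ann = π/4 × (11.7² − 6.27²) = 76.64 in^2
Piston speed v = Q_in/A_cap; rod-end outflow Q_out = v × A_ann = Q_in × A_ann/A_cap.

Q_out ≈ 257 gal/min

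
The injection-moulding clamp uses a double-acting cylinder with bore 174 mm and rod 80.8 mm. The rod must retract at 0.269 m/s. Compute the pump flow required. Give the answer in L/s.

Q ≈ 5.02 L/s

Rod-side annular area A_ann = π/4 × (174² − 80.8²) = 18650 mm^2
Q = A × v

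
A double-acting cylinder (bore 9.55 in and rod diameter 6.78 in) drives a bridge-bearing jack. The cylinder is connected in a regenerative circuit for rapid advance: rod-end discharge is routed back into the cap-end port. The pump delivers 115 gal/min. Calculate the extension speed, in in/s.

In regeneration the rod-end outflow joins the pump flow into the cap end, so the net volume the pump must supply per unit advance equals the rod cross-section area.
Rod cross-section A_rod = π/4 × (6.78 in)² = 36.10 in^2
v = Q_pump / A_rod

v ≈ 12.3 in/s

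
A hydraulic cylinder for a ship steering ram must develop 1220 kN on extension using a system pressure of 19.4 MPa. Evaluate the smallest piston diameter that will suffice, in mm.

D ≈ 283 mm

Extension force acts on the full piston face: F = P × (π/4)D².
D = √(4F / (πP)) = √(4 × 1220 kN / (π × 19.4 MPa))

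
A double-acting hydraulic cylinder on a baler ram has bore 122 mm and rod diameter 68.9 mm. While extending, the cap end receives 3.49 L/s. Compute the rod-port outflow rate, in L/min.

Cap-side area A_cap = π/4 × (122 mm)² = 11690 mm^2
Rod-side annular area A_ann = π/4 × (122² − 68.9²) = 7961 mm^2
Piston speed v = Q_in/A_cap; rod-end outflow Q_out = v × A_ann = Q_in × A_ann/A_cap.

Q_out ≈ 143 L/min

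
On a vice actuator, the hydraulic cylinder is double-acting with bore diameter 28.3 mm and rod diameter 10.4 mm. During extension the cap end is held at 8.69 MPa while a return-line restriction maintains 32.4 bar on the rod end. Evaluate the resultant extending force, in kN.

F ≈ 3.70 kN

Cap-side area A_cap = π/4 × (28.3 mm)² = 629.0 mm^2
Rod-side annular area A_ann = π/4 × (28.3² − 10.4²) = 544.1 mm^2
Net thrust = P_cap·A_cap − P_rod·A_ann = 5.466 kN − 1.763 kN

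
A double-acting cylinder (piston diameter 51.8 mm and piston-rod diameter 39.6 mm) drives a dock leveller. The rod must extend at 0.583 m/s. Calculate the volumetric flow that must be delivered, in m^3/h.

Cap-side area A_cap = π/4 × (51.8 mm)² = 2107 mm^2
Q = A × v

Q ≈ 4.42 m^3/h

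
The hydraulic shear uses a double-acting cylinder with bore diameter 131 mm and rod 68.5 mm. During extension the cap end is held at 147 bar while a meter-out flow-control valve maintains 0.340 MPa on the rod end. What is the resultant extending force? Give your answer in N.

Cap-side area A_cap = π/4 × (131 mm)² = 13480 mm^2
Rod-side annular area A_ann = π/4 × (131² − 68.5²) = 9793 mm^2
Net thrust = P_cap·A_cap − P_rod·A_ann = 1.981e5 N − 3330 N

F ≈ 1.95e5 N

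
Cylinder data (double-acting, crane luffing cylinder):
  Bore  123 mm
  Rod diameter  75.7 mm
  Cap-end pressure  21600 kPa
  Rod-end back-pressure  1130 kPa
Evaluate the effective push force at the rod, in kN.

F ≈ 248 kN

Cap-side area A_cap = π/4 × (123 mm)² = 11880 mm^2
Rod-side annular area A_ann = π/4 × (123² − 75.7²) = 7382 mm^2
Net thrust = P_cap·A_cap − P_rod·A_ann = 256.7 kN − 8.341 kN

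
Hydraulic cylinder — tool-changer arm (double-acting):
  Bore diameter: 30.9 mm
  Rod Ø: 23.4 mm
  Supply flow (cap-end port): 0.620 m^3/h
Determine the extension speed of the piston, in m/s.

v ≈ 0.230 m/s

Cap-side area A_cap = π/4 × (30.9 mm)² = 749.9 mm^2
v = Q / A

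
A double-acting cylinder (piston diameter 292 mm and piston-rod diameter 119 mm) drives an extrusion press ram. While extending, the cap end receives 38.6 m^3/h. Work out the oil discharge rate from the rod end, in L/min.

Cap-side area A_cap = π/4 × (292 mm)² = 66970 mm^2
Rod-side annular area A_ann = π/4 × (292² − 119²) = 55840 mm^2
Piston speed v = Q_in/A_cap; rod-end outflow Q_out = v × A_ann = Q_in × A_ann/A_cap.

Q_out ≈ 536 L/min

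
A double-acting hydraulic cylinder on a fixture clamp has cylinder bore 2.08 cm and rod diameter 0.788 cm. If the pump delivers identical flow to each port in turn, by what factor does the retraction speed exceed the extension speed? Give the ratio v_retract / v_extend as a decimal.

Cap-side area A_cap = π/4 × (2.08 cm)² = 3.398 cm^2
Rod-side annular area A_ann = π/4 × (2.08² − 0.788²) = 2.910 cm^2
For equal Q, v ∝ 1/A, so v_ret/v_ext = A_cap/A_ann.

v_ret/v_ext ≈ 1.17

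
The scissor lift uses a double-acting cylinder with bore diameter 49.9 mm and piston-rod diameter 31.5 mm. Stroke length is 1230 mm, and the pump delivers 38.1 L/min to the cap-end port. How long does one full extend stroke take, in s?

t ≈ 3.79 s

Cap-side area A_cap = π/4 × (49.9 mm)² = 1956 mm^2
Swept volume V = A × L; t = V / Q = A·L / Q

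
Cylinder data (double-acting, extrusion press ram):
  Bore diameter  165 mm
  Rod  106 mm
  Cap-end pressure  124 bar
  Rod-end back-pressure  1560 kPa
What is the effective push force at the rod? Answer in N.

Cap-side area A_cap = π/4 × (165 mm)² = 21380 mm^2
Rod-side annular area A_ann = π/4 × (165² − 106²) = 12560 mm^2
Net thrust = P_cap·A_cap − P_rod·A_ann = 2.651e5 N − 19590 N

F ≈ 2.46e5 N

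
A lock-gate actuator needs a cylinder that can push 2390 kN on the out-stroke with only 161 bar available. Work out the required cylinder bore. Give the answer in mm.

Extension force acts on the full piston face: F = P × (π/4)D².
D = √(4F / (πP)) = √(4 × 2390 kN / (π × 161 bar))

D ≈ 435 mm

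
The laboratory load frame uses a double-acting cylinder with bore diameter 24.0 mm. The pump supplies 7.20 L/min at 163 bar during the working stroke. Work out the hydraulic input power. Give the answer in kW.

Hydraulic power = P × Q

W ≈ 1.96 kW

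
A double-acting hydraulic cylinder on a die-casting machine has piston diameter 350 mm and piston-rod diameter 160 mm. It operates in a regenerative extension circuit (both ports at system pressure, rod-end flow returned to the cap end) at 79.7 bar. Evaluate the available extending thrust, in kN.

With equal pressure on both faces, forces on the annular region cancel; the net push is pressure × rod cross-section.
Rod cross-section A_rod = π/4 × (160 mm)² = 20110 mm^2
F = P × A_rod

F ≈ 160 kN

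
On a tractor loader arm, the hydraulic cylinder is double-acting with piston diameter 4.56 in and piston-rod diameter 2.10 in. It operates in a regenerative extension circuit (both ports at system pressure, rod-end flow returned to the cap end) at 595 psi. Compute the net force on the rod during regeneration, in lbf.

With equal pressure on both faces, forces on the annular region cancel; the net push is pressure × rod cross-section.
Rod cross-section A_rod = π/4 × (2.10 in)² = 3.464 in^2
F = P × A_rod

F ≈ 2060 lbf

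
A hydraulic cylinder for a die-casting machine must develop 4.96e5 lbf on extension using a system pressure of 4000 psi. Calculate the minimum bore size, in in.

Extension force acts on the full piston face: F = P × (π/4)D².
D = √(4F / (πP)) = √(4 × 4.96e5 lbf / (π × 4000 psi))

D ≈ 12.6 in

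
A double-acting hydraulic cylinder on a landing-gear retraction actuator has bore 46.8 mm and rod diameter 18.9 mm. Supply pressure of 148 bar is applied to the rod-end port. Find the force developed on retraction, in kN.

F ≈ 21.3 kN

Rod-side annular area A_ann = π/4 × (46.8² − 18.9²) = 1440 mm^2
On retraction the pressure acts on the annular area (bore minus rod).
F = P × A_ann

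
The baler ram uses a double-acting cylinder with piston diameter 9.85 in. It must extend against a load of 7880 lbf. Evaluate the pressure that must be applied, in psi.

P ≈ 103 psi

Cap-side area A_cap = π/4 × (9.85 in)² = 76.20 in^2
P = F / A = 7880 lbf / A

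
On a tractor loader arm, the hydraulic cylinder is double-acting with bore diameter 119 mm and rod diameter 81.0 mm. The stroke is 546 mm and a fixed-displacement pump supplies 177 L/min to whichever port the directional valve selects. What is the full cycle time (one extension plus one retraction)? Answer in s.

t ≈ 3.16 s

Cap-side area A_cap = π/4 × (119 mm)² = 11120 mm^2
Rod-side annular area A_ann = π/4 × (119² − 81.0²) = 5969 mm^2
t_ext = A_cap·L/Q = 2.059 s
t_ret = A_ann·L/Q = 1.105 s
t_cycle = t_ext + t_ret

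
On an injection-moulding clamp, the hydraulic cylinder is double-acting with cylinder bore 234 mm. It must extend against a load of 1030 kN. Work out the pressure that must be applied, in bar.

P ≈ 240 bar

Cap-side area A_cap = π/4 × (234 mm)² = 43010 mm^2
P = F / A = 1030 kN / A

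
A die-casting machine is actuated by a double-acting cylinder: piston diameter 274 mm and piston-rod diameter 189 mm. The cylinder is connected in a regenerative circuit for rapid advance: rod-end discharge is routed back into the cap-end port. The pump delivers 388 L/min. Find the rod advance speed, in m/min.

In regeneration the rod-end outflow joins the pump flow into the cap end, so the net volume the pump must supply per unit advance equals the rod cross-section area.
Rod cross-section A_rod = π/4 × (189 mm)² = 28060 mm^2
v = Q_pump / A_rod

v ≈ 13.8 m/min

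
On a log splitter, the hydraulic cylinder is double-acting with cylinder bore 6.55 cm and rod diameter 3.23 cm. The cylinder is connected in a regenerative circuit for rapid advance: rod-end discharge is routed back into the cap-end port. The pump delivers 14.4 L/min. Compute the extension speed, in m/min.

In regeneration the rod-end outflow joins the pump flow into the cap end, so the net volume the pump must supply per unit advance equals the rod cross-section area.
Rod cross-section A_rod = π/4 × (3.23 cm)² = 8.194 cm^2
v = Q_pump / A_rod

v ≈ 17.6 m/min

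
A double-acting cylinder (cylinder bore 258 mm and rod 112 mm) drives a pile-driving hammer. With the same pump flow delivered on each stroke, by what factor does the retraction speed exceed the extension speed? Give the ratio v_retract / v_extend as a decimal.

v_ret/v_ext ≈ 1.23

Cap-side area A_cap = π/4 × (258 mm)² = 52280 mm^2
Rod-side annular area A_ann = π/4 × (258² − 112²) = 42430 mm^2
For equal Q, v ∝ 1/A, so v_ret/v_ext = A_cap/A_ann.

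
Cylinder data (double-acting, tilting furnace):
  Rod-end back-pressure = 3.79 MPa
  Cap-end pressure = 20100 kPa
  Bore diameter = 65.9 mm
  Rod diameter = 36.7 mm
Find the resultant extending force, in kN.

F ≈ 59.6 kN

Cap-side area A_cap = π/4 × (65.9 mm)² = 3411 mm^2
Rod-side annular area A_ann = π/4 × (65.9² − 36.7²) = 2353 mm^2
Net thrust = P_cap·A_cap − P_rod·A_ann = 68.56 kN − 8.918 kN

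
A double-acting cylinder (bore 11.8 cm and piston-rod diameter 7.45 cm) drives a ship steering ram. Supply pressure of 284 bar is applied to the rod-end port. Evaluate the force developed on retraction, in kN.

F ≈ 187 kN

Rod-side annular area A_ann = π/4 × (11.8² − 7.45²) = 65.77 cm^2
On retraction the pressure acts on the annular area (bore minus rod).
F = P × A_ann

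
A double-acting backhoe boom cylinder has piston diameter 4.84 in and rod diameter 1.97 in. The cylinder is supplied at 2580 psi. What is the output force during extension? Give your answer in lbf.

Cap-side area A_cap = π/4 × (4.84 in)² = 18.40 in^2
F = P × A_cap = 2580 psi × A_cap

F ≈ 47500 lbf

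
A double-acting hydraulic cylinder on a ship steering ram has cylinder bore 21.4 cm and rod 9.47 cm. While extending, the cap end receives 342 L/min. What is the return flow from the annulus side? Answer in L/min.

Q_out ≈ 275 L/min

Cap-side area A_cap = π/4 × (21.4 cm)² = 359.7 cm^2
Rod-side annular area A_ann = π/4 × (21.4² − 9.47²) = 289.2 cm^2
Piston speed v = Q_in/A_cap; rod-end outflow Q_out = v × A_ann = Q_in × A_ann/A_cap.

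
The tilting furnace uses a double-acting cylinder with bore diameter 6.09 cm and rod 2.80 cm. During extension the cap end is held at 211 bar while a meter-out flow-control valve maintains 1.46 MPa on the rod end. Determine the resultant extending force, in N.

Cap-side area A_cap = π/4 × (6.09 cm)² = 29.13 cm^2
Rod-side annular area A_ann = π/4 × (6.09² − 2.80²) = 22.97 cm^2
Net thrust = P_cap·A_cap − P_rod·A_ann = 61460 N − 3354 N

F ≈ 58100 N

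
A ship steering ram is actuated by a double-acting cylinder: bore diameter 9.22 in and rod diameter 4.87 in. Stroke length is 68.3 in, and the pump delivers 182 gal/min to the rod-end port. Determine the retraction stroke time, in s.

t ≈ 4.69 s

Rod-side annular area A_ann = π/4 × (9.22² − 4.87²) = 48.14 in^2
Swept volume V = A × L; t = V / Q = A·L / Q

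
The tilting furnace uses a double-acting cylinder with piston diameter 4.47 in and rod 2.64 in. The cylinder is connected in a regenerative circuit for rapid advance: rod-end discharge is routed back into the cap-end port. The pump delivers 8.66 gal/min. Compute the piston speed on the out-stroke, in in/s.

v ≈ 6.09 in/s

In regeneration the rod-end outflow joins the pump flow into the cap end, so the net volume the pump must supply per unit advance equals the rod cross-section area.
Rod cross-section A_rod = π/4 × (2.64 in)² = 5.474 in^2
v = Q_pump / A_rod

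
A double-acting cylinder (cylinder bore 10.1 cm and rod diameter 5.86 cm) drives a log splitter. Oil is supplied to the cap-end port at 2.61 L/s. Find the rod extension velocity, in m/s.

v ≈ 0.326 m/s

Cap-side area A_cap = π/4 × (10.1 cm)² = 80.12 cm^2
v = Q / A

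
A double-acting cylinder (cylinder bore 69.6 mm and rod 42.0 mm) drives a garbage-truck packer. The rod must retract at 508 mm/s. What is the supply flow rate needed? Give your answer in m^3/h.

Q ≈ 4.42 m^3/h

Rod-side annular area A_ann = π/4 × (69.6² − 42.0²) = 2419 mm^2
Q = A × v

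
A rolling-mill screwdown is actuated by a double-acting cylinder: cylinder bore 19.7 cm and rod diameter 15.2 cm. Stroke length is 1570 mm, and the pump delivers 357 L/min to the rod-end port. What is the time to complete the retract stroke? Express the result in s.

t ≈ 3.25 s

Rod-side annular area A_ann = π/4 × (19.7² − 15.2²) = 123.3 cm^2
Swept volume V = A × L; t = V / Q = A·L / Q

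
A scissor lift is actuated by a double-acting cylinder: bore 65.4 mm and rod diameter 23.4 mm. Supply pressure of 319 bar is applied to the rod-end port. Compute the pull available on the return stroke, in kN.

Rod-side annular area A_ann = π/4 × (65.4² − 23.4²) = 2929 mm^2
On retraction the pressure acts on the annular area (bore minus rod).
F = P × A_ann

F ≈ 93.4 kN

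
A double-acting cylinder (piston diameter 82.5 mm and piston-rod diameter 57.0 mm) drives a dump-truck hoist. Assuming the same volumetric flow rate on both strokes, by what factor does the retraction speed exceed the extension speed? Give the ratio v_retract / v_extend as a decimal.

Cap-side area A_cap = π/4 × (82.5 mm)² = 5346 mm^2
Rod-side annular area A_ann = π/4 × (82.5² − 57.0²) = 2794 mm^2
For equal Q, v ∝ 1/A, so v_ret/v_ext = A_cap/A_ann.

v_ret/v_ext ≈ 1.91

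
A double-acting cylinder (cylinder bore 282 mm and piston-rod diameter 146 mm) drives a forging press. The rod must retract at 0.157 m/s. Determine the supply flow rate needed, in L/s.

Rod-side annular area A_ann = π/4 × (282² − 146²) = 45720 mm^2
Q = A × v

Q ≈ 7.18 L/s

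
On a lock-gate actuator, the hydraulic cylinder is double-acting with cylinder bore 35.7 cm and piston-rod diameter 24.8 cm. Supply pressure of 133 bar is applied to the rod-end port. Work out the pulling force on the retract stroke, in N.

Rod-side annular area A_ann = π/4 × (35.7² − 24.8²) = 517.9 cm^2
On retraction the pressure acts on the annular area (bore minus rod).
F = P × A_ann

F ≈ 6.89e5 N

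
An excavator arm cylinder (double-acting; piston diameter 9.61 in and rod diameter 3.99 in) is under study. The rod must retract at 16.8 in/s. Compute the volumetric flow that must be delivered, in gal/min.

Rod-side annular area A_ann = π/4 × (9.61² − 3.99²) = 60.03 in^2
Q = A × v

Q ≈ 262 gal/min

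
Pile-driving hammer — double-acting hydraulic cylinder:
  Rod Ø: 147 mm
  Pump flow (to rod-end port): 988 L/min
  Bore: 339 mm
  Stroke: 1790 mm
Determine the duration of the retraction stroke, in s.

Rod-side annular area A_ann = π/4 × (339² − 147²) = 73290 mm^2
Swept volume V = A × L; t = V / Q = A·L / Q

t ≈ 7.97 s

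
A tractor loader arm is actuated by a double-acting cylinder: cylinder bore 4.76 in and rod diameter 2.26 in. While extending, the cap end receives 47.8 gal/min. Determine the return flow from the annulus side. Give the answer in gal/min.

Cap-side area A_cap = π/4 × (4.76 in)² = 17.80 in^2
Rod-side annular area A_ann = π/4 × (4.76² − 2.26²) = 13.78 in^2
Piston speed v = Q_in/A_cap; rod-end outflow Q_out = v × A_ann = Q_in × A_ann/A_cap.

Q_out ≈ 37.0 gal/min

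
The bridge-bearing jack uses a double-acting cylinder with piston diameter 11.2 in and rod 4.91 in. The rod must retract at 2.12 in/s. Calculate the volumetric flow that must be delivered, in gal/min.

Q ≈ 43.8 gal/min

Rod-side annular area A_ann = π/4 × (11.2² − 4.91²) = 79.59 in^2
Q = A × v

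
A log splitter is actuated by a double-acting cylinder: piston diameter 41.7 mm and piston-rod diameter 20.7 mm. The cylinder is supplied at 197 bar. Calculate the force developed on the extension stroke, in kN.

Cap-side area A_cap = π/4 × (41.7 mm)² = 1366 mm^2
F = P × A_cap = 197 bar × A_cap

F ≈ 26.9 kN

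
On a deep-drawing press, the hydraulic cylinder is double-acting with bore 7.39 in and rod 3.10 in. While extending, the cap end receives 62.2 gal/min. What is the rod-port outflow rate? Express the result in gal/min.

Q_out ≈ 51.3 gal/min

Cap-side area A_cap = π/4 × (7.39 in)² = 42.89 in^2
Rod-side annular area A_ann = π/4 × (7.39² − 3.10²) = 35.34 in^2
Piston speed v = Q_in/A_cap; rod-end outflow Q_out = v × A_ann = Q_in × A_ann/A_cap.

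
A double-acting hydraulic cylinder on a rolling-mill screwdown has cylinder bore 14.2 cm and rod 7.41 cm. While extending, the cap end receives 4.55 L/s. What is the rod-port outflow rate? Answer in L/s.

Q_out ≈ 3.31 L/s

Cap-side area A_cap = π/4 × (14.2 cm)² = 158.4 cm^2
Rod-side annular area A_ann = π/4 × (14.2² − 7.41²) = 115.2 cm^2
Piston speed v = Q_in/A_cap; rod-end outflow Q_out = v × A_ann = Q_in × A_ann/A_cap.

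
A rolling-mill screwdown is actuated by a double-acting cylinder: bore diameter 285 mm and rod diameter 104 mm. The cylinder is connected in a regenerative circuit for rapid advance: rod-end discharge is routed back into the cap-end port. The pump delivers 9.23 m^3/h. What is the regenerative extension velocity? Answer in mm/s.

v ≈ 302 mm/s

In regeneration the rod-end outflow joins the pump flow into the cap end, so the net volume the pump must supply per unit advance equals the rod cross-section area.
Rod cross-section A_rod = π/4 × (104 mm)² = 8495 mm^2
v = Q_pump / A_rod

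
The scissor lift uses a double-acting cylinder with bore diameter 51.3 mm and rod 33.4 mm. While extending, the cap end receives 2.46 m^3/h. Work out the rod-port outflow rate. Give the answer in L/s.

Q_out ≈ 0.394 L/s

Cap-side area A_cap = π/4 × (51.3 mm)² = 2067 mm^2
Rod-side annular area A_ann = π/4 × (51.3² − 33.4²) = 1191 mm^2
Piston speed v = Q_in/A_cap; rod-end outflow Q_out = v × A_ann = Q_in × A_ann/A_cap.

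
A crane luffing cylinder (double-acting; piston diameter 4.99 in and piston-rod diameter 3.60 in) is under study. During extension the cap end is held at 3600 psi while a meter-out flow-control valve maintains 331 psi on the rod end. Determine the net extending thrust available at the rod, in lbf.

Cap-side area A_cap = π/4 × (4.99 in)² = 19.56 in^2
Rod-side annular area A_ann = π/4 × (4.99² − 3.60²) = 9.378 in^2
Net thrust = P_cap·A_cap − P_rod·A_ann = 70400 lbf − 3104 lbf

F ≈ 67300 lbf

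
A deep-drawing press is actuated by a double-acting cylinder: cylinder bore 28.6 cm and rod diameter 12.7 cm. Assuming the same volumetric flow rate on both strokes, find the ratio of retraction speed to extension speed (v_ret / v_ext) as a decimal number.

Cap-side area A_cap = π/4 × (28.6 cm)² = 642.4 cm^2
Rod-side annular area A_ann = π/4 × (28.6² − 12.7²) = 515.7 cm^2
For equal Q, v ∝ 1/A, so v_ret/v_ext = A_cap/A_ann.

v_ret/v_ext ≈ 1.25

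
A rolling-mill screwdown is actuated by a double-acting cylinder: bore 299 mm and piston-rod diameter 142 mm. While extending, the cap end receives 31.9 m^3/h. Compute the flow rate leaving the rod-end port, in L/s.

Cap-side area A_cap = π/4 × (299 mm)² = 70220 mm^2
Rod-side annular area A_ann = π/4 × (299² − 142²) = 54380 mm^2
Piston speed v = Q_in/A_cap; rod-end outflow Q_out = v × A_ann = Q_in × A_ann/A_cap.

Q_out ≈ 6.86 L/s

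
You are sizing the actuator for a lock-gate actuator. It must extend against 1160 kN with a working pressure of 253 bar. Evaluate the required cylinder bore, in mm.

D ≈ 242 mm

Extension force acts on the full piston face: F = P × (π/4)D².
D = √(4F / (πP)) = √(4 × 1160 kN / (π × 253 bar))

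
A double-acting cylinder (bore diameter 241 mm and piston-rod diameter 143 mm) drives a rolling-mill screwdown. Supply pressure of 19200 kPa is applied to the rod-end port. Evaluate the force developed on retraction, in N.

F ≈ 5.67e5 N

Rod-side annular area A_ann = π/4 × (241² − 143²) = 29560 mm^2
On retraction the pressure acts on the annular area (bore minus rod).
F = P × A_ann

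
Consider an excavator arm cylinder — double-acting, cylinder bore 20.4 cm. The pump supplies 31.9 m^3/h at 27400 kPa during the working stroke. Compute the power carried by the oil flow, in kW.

W ≈ 243 kW

Hydraulic power = P × Q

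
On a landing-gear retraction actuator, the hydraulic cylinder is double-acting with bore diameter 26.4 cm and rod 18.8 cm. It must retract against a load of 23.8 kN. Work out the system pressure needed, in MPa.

Rod-side annular area A_ann = π/4 × (26.4² − 18.8²) = 269.8 cm^2
Retraction: pressure acts on the annular area.
P = F / A = 23.8 kN / A

P ≈ 0.882 MPa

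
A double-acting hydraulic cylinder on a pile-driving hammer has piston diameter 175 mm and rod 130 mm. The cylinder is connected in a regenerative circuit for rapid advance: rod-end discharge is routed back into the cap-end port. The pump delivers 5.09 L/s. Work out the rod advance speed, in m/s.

v ≈ 0.383 m/s

In regeneration the rod-end outflow joins the pump flow into the cap end, so the net volume the pump must supply per unit advance equals the rod cross-section area.
Rod cross-section A_rod = π/4 × (130 mm)² = 13270 mm^2
v = Q_pump / A_rod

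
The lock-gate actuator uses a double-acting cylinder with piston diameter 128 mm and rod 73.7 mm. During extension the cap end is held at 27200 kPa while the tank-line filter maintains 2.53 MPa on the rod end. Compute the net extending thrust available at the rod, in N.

Cap-side area A_cap = π/4 × (128 mm)² = 12870 mm^2
Rod-side annular area A_ann = π/4 × (128² − 73.7²) = 8602 mm^2
Net thrust = P_cap·A_cap − P_rod·A_ann = 3.500e5 N − 21760 N

F ≈ 3.28e5 N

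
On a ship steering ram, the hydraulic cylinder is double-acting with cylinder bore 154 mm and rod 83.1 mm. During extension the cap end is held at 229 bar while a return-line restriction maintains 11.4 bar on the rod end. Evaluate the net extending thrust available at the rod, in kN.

F ≈ 411 kN

Cap-side area A_cap = π/4 × (154 mm)² = 18630 mm^2
Rod-side annular area A_ann = π/4 × (154² − 83.1²) = 13200 mm^2
Net thrust = P_cap·A_cap − P_rod·A_ann = 426.5 kN − 15.05 kN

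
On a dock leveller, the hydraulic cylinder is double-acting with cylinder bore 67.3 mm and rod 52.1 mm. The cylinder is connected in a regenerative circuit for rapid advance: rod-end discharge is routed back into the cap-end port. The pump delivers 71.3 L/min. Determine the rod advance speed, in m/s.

In regeneration the rod-end outflow joins the pump flow into the cap end, so the net volume the pump must supply per unit advance equals the rod cross-section area.
Rod cross-section A_rod = π/4 × (52.1 mm)² = 2132 mm^2
v = Q_pump / A_rod

v ≈ 0.557 m/s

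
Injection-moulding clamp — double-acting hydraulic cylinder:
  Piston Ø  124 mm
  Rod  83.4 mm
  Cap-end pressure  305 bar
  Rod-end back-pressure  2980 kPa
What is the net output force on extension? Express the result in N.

Cap-side area A_cap = π/4 × (124 mm)² = 12080 mm^2
Rod-side annular area A_ann = π/4 × (124² − 83.4²) = 6613 mm^2
Net thrust = P_cap·A_cap − P_rod·A_ann = 3.683e5 N − 19710 N

F ≈ 3.49e5 N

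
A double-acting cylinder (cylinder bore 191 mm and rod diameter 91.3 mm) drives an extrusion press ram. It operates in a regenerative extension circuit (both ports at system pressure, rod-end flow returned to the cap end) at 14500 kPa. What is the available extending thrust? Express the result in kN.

With equal pressure on both faces, forces on the annular region cancel; the net push is pressure × rod cross-section.
Rod cross-section A_rod = π/4 × (91.3 mm)² = 6547 mm^2
F = P × A_rod

F ≈ 94.9 kN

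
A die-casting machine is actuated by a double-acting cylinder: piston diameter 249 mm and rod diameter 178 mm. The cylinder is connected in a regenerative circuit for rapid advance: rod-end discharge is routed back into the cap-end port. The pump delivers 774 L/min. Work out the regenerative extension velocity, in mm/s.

In regeneration the rod-end outflow joins the pump flow into the cap end, so the net volume the pump must supply per unit advance equals the rod cross-section area.
Rod cross-section A_rod = π/4 × (178 mm)² = 24880 mm^2
v = Q_pump / A_rod

v ≈ 518 mm/s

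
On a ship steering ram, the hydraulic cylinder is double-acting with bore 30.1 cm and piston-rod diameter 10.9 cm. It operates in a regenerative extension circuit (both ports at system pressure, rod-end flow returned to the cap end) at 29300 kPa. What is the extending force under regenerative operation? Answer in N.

With equal pressure on both faces, forces on the annular region cancel; the net push is pressure × rod cross-section.
Rod cross-section A_rod = π/4 × (10.9 cm)² = 93.31 cm^2
F = P × A_rod

F ≈ 2.73e5 N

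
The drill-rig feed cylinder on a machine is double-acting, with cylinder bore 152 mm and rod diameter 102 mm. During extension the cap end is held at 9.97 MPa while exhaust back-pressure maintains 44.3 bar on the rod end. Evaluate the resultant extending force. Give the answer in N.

Cap-side area A_cap = π/4 × (152 mm)² = 18150 mm^2
Rod-side annular area A_ann = π/4 × (152² − 102²) = 9975 mm^2
Net thrust = P_cap·A_cap − P_rod·A_ann = 1.809e5 N − 44190 N

F ≈ 1.37e5 N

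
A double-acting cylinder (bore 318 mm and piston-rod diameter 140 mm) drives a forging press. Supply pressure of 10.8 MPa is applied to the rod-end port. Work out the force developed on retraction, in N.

Rod-side annular area A_ann = π/4 × (318² − 140²) = 64030 mm^2
On retraction the pressure acts on the annular area (bore minus rod).
F = P × A_ann

F ≈ 6.92e5 N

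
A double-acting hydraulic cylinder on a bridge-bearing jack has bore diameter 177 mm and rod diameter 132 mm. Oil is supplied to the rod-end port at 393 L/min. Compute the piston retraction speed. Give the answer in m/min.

Rod-side annular area A_ann = π/4 × (177² − 132²) = 10920 mm^2
Flow into the rod-end port fills the annular volume.
v = Q / A

v ≈ 36.0 m/min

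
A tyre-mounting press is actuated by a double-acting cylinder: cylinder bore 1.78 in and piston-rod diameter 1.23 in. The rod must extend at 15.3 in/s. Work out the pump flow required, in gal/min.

Q ≈ 9.89 gal/min

Cap-side area A_cap = π/4 × (1.78 in)² = 2.488 in^2
Q = A × v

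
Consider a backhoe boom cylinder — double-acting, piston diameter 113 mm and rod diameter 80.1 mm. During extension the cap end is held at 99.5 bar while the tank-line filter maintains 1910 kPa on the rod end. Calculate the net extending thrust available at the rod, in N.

Cap-side area A_cap = π/4 × (113 mm)² = 10030 mm^2
Rod-side annular area A_ann = π/4 × (113² − 80.1²) = 4990 mm^2
Net thrust = P_cap·A_cap − P_rod·A_ann = 99790 N − 9530 N

F ≈ 90300 N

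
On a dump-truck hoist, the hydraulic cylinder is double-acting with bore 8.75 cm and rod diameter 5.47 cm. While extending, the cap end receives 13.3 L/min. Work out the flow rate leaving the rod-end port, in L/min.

Q_out ≈ 8.10 L/min

Cap-side area A_cap = π/4 × (8.75 cm)² = 60.13 cm^2
Rod-side annular area A_ann = π/4 × (8.75² − 5.47²) = 36.63 cm^2
Piston speed v = Q_in/A_cap; rod-end outflow Q_out = v × A_ann = Q_in × A_ann/A_cap.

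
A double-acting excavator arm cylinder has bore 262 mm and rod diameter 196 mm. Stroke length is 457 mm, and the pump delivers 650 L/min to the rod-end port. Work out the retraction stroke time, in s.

t ≈ 1.00 s

Rod-side annular area A_ann = π/4 × (262² − 196²) = 23740 mm^2
Swept volume V = A × L; t = V / Q = A·L / Q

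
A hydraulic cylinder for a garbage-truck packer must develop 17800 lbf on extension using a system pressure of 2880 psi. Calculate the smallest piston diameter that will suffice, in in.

Extension force acts on the full piston face: F = P × (π/4)D².
D = √(4F / (πP)) = √(4 × 17800 lbf / (π × 2880 psi))

D ≈ 2.81 in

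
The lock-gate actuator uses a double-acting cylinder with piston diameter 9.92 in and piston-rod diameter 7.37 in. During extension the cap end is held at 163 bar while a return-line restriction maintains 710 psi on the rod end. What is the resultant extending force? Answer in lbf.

Cap-side area A_cap = π/4 × (9.92 in)² = 77.29 in^2
Rod-side annular area A_ann = π/4 × (9.92² − 7.37²) = 34.63 in^2
Net thrust = P_cap·A_cap − P_rod·A_ann = 1.827e5 lbf − 24590 lbf

F ≈ 1.58e5 lbf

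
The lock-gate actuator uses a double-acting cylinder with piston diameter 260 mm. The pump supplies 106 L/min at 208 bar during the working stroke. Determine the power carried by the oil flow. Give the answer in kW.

Hydraulic power = P × Q

W ≈ 36.7 kW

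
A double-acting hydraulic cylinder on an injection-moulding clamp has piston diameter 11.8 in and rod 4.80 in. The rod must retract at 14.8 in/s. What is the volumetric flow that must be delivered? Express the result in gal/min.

Q ≈ 351 gal/min

Rod-side annular area A_ann = π/4 × (11.8² − 4.80²) = 91.26 in^2
Q = A × v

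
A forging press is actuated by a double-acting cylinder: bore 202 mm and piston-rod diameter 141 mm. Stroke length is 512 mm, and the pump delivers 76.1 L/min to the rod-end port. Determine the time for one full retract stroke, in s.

t ≈ 6.63 s

Rod-side annular area A_ann = π/4 × (202² − 141²) = 16430 mm^2
Swept volume V = A × L; t = V / Q = A·L / Q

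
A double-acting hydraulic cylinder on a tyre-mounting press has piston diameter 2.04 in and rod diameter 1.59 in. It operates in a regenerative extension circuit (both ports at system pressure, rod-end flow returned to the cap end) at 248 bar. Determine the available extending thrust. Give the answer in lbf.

F ≈ 7140 lbf

With equal pressure on both faces, forces on the annular region cancel; the net push is pressure × rod cross-section.
Rod cross-section A_rod = π/4 × (1.59 in)² = 1.986 in^2
F = P × A_rod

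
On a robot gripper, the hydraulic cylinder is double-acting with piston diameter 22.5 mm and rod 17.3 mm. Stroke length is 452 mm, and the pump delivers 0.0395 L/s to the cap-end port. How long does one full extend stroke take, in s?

t ≈ 4.55 s

Cap-side area A_cap = π/4 × (22.5 mm)² = 397.6 mm^2
Swept volume V = A × L; t = V / Q = A·L / Q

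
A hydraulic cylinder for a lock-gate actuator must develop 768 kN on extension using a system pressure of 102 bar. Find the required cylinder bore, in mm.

Extension force acts on the full piston face: F = P × (π/4)D².
D = √(4F / (πP)) = √(4 × 768 kN / (π × 102 bar))

D ≈ 310 mm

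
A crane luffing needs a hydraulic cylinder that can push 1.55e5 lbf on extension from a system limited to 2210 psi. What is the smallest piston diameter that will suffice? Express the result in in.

D ≈ 9.45 in

Extension force acts on the full piston face: F = P × (π/4)D².
D = √(4F / (πP)) = √(4 × 1.55e5 lbf / (π × 2210 psi))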